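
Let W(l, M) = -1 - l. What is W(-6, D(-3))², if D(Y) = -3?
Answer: 25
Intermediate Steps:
W(-6, D(-3))² = (-1 - 1*(-6))² = (-1 + 6)² = 5² = 25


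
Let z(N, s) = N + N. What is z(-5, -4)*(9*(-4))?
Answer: 360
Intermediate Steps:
z(N, s) = 2*N
z(-5, -4)*(9*(-4)) = (2*(-5))*(9*(-4)) = -10*(-36) = 360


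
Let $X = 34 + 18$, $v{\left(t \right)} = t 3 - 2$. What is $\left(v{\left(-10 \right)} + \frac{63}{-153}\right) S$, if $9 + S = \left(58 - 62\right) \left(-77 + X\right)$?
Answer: $- \frac{50141}{17} \approx -2949.5$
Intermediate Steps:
$v{\left(t \right)} = -2 + 3 t$ ($v{\left(t \right)} = 3 t - 2 = -2 + 3 t$)
$X = 52$
$S = 91$ ($S = -9 + \left(58 - 62\right) \left(-77 + 52\right) = -9 - -100 = -9 + 100 = 91$)
$\left(v{\left(-10 \right)} + \frac{63}{-153}\right) S = \left(\left(-2 + 3 \left(-10\right)\right) + \frac{63}{-153}\right) 91 = \left(\left(-2 - 30\right) + 63 \left(- \frac{1}{153}\right)\right) 91 = \left(-32 - \frac{7}{17}\right) 91 = \left(- \frac{551}{17}\right) 91 = - \frac{50141}{17}$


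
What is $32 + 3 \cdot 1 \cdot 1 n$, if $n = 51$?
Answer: $185$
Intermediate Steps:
$32 + 3 \cdot 1 \cdot 1 n = 32 + 3 \cdot 1 \cdot 1 \cdot 51 = 32 + 3 \cdot 1 \cdot 51 = 32 + 3 \cdot 51 = 32 + 153 = 185$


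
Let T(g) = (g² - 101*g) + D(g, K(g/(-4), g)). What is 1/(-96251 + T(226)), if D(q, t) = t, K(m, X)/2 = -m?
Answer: -1/67888 ≈ -1.4730e-5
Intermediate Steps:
K(m, X) = -2*m (K(m, X) = 2*(-m) = -2*m)
T(g) = g² - 201*g/2 (T(g) = (g² - 101*g) - 2*g/(-4) = (g² - 101*g) - 2*g*(-1)/4 = (g² - 101*g) - (-1)*g/2 = (g² - 101*g) + g/2 = g² - 201*g/2)
1/(-96251 + T(226)) = 1/(-96251 + (½)*226*(-201 + 2*226)) = 1/(-96251 + (½)*226*(-201 + 452)) = 1/(-96251 + (½)*226*251) = 1/(-96251 + 28363) = 1/(-67888) = -1/67888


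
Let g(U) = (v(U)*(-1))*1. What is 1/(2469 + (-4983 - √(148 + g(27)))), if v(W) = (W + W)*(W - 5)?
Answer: I/(2*(-1257*I + 2*√65)) ≈ -0.00039771 + 5.1017e-6*I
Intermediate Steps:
v(W) = 2*W*(-5 + W) (v(W) = (2*W)*(-5 + W) = 2*W*(-5 + W))
g(U) = -2*U*(-5 + U) (g(U) = ((2*U*(-5 + U))*(-1))*1 = -2*U*(-5 + U)*1 = -2*U*(-5 + U))
1/(2469 + (-4983 - √(148 + g(27)))) = 1/(2469 + (-4983 - √(148 + 2*27*(5 - 1*27)))) = 1/(2469 + (-4983 - √(148 + 2*27*(5 - 27)))) = 1/(2469 + (-4983 - √(148 + 2*27*(-22)))) = 1/(2469 + (-4983 - √(148 - 1188))) = 1/(2469 + (-4983 - √(-1040))) = 1/(2469 + (-4983 - 4*I*√65)) = 1/(-2514 - 4*I*√65)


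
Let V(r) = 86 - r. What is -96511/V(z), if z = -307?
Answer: -96511/393 ≈ -245.57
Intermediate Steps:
-96511/V(z) = -96511/(86 - 1*(-307)) = -96511/(86 + 307) = -96511/393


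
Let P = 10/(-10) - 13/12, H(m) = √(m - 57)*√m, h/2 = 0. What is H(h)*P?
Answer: 0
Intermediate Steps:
h = 0 (h = 2*0 = 0)
H(m) = √m*√(-57 + m) (H(m) = √(-57 + m)*√m = √m*√(-57 + m))
P = -25/12 (P = 10*(-⅒) - 13*1/12 = -1 - 13/12 = -25/12 ≈ -2.0833)
H(h)*P = (√0*√(-57 + 0))*(-25/12) = (0*√(-57))*(-25/12) = (0*(I*√57))*(-25/12) = 0*(-25/12) = 0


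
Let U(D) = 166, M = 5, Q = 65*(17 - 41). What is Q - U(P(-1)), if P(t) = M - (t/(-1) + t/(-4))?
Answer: -1726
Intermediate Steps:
Q = -1560 (Q = 65*(-24) = -1560)
P(t) = 5 + 5*t/4 (P(t) = 5 - (t/(-1) + t/(-4)) = 5 - (t*(-1) + t*(-¼)) = 5 - (-t - t/4) = 5 - (-5)*t/4 = 5 + 5*t/4)
Q - U(P(-1)) = -1560 - 1*166 = -1560 - 166 = -1726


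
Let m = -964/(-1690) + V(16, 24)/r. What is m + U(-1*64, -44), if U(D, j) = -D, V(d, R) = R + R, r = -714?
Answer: 6486118/100555 ≈ 64.503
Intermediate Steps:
V(d, R) = 2*R
m = 50598/100555 (m = -964/(-1690) + (2*24)/(-714) = -964*(-1/1690) + 48*(-1/714) = 482/845 - 8/119 = 50598/100555 ≈ 0.50319)
m + U(-1*64, -44) = 50598/100555 - (-1)*64 = 50598/100555 - 1*(-64) = 50598/100555 + 64 = 6486118/100555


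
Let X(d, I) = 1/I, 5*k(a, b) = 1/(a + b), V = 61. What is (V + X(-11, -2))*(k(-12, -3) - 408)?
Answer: -3702721/150 ≈ -24685.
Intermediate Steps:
k(a, b) = 1/(5*(a + b))
(V + X(-11, -2))*(k(-12, -3) - 408) = (61 + 1/(-2))*(1/(5*(-12 - 3)) - 408) = (61 - ½)*((⅕)/(-15) - 408) = 121*((⅕)*(-1/15) - 408)/2 = 121*(-1/75 - 408)/2 = (121/2)*(-30601/75) = -3702721/150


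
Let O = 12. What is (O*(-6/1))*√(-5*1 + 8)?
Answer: -72*√3 ≈ -124.71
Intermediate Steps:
(O*(-6/1))*√(-5*1 + 8) = (12*(-6/1))*√(-5*1 + 8) = (12*(-6*1))*√(-5 + 8) = (12*(-6))*√3 = -72*√3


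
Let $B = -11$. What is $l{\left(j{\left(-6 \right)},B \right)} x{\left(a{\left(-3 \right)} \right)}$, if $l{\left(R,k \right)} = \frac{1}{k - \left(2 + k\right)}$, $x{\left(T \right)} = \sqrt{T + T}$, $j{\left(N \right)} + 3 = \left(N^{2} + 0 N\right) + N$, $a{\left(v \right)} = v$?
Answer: $- \frac{i \sqrt{6}}{2} \approx - 1.2247 i$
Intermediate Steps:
$j{\left(N \right)} = -3 + N + N^{2}$ ($j{\left(N \right)} = -3 + \left(\left(N^{2} + 0 N\right) + N\right) = -3 + \left(\left(N^{2} + 0\right) + N\right) = -3 + \left(N^{2} + N\right) = -3 + \left(N + N^{2}\right) = -3 + N + N^{2}$)
$x{\left(T \right)} = \sqrt{2} \sqrt{T}$ ($x{\left(T \right)} = \sqrt{2 T} = \sqrt{2} \sqrt{T}$)
$l{\left(R,k \right)} = - \frac{1}{2}$ ($l{\left(R,k \right)} = \frac{1}{-2} = - \frac{1}{2}$)
$l{\left(j{\left(-6 \right)},B \right)} x{\left(a{\left(-3 \right)} \right)} = - \frac{\sqrt{2} \sqrt{-3}}{2} = - \frac{\sqrt{2} i \sqrt{3}}{2} = - \frac{i \sqrt{6}}{2}$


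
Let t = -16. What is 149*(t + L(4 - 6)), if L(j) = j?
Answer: -2682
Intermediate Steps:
149*(t + L(4 - 6)) = 149*(-16 + (4 - 6)) = 149*(-16 - 2) = 149*(-18) = -2682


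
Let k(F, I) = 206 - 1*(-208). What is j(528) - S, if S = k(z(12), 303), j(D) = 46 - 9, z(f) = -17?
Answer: -377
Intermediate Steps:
k(F, I) = 414 (k(F, I) = 206 + 208 = 414)
j(D) = 37
S = 414
j(528) - S = 37 - 1*414 = 37 - 414 = -377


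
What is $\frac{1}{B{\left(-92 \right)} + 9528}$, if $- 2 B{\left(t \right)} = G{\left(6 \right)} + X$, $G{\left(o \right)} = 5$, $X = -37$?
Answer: $\frac{1}{9544} \approx 0.00010478$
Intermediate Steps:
$B{\left(t \right)} = 16$ ($B{\left(t \right)} = - \frac{5 - 37}{2} = \left(- \frac{1}{2}\right) \left(-32\right) = 16$)
$\frac{1}{B{\left(-92 \right)} + 9528} = \frac{1}{16 + 9528} = \frac{1}{9544}$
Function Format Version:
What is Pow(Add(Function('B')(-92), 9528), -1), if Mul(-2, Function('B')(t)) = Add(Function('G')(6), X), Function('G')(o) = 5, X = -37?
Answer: Rational(1, 9544) ≈ 0.00010478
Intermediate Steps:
Function('B')(t) = 16 (Function('B')(t) = Mul(Rational(-1, 2), Add(5, -37)) = Mul(Rational(-1, 2), -32) = 16)
Pow(Add(Function('B')(-92), 9528), -1) = Pow(Add(16, 9528), -1) = Pow(9544, -1) = Rational(1, 9544)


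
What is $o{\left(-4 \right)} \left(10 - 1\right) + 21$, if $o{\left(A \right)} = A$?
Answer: $-15$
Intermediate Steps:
$o{\left(-4 \right)} \left(10 - 1\right) + 21 = - 4 \left(10 - 1\right) + 21 = \left(-4\right) 9 + 21 = -36 + 21 = -15$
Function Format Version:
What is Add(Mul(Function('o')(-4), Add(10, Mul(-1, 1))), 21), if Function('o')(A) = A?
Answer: -15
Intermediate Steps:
Add(Mul(Function('o')(-4), Add(10, Mul(-1, 1))), 21) = Add(Mul(-4, Add(10, Mul(-1, 1))), 21) = Add(Mul(-4, Add(10, -1)), 21) = Add(Mul(-4, 9), 21) = Add(-36, 21) = -15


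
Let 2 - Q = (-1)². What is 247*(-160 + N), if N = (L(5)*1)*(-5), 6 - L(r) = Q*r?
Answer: -40755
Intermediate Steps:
Q = 1 (Q = 2 - 1*(-1)² = 2 - 1*1 = 2 - 1 = 1)
L(r) = 6 - r
N = -5 (N = ((6 - 1*5)*1)*(-5) = ((6 - 5)*1)*(-5) = (1*1)*(-5) = 1*(-5) = -5)
247*(-160 + N) = 247*(-160 - 5) = 247*(-165) = -40755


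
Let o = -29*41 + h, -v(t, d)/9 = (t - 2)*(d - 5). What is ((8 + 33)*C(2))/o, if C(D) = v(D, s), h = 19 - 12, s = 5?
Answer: 0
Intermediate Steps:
h = 7
v(t, d) = -9*(-5 + d)*(-2 + t) (v(t, d) = -9*(t - 2)*(d - 5) = -9*(-2 + t)*(-5 + d) = -9*(-5 + d)*(-2 + t))
C(D) = 0 (C(D) = -90 + 18*5 + 45*D - 9*5*D = -90 + 90 + 45*D - 45*D = 0)
o = -1182 (o = -29*41 + 7 = -1189 + 7 = -1182)
((8 + 33)*C(2))/o = ((8 + 33)*0)/(-1182) = (41*0)*(-1/1182) = 0*(-1/1182) = 0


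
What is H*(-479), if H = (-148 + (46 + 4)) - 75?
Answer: 82867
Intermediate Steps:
H = -173 (H = (-148 + 50) - 75 = -98 - 75 = -173)
H*(-479) = -173*(-479) = 82867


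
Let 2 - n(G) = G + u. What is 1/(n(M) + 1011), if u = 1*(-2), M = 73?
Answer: 1/942 ≈ 0.0010616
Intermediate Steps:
u = -2
n(G) = 4 - G (n(G) = 2 - (G - 2) = 2 - (-2 + G) = 2 + (2 - G) = 4 - G)
1/(n(M) + 1011) = 1/((4 - 1*73) + 1011) = 1/((4 - 73) + 1011) = 1/(-69 + 1011) = 1/942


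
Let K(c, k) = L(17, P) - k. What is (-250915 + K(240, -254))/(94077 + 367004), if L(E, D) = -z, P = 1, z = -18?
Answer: -250643/461081 ≈ -0.54360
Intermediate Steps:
L(E, D) = 18 (L(E, D) = -1*(-18) = 18)
K(c, k) = 18 - k
(-250915 + K(240, -254))/(94077 + 367004) = (-250915 + (18 - 1*(-254)))/(94077 + 367004) = (-250915 + (18 + 254))/461081 = (-250915 + 272)*(1/461081) = -250643*1/461081 = -250643/461081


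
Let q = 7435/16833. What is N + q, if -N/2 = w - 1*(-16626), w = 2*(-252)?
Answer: -542755817/16833 ≈ -32244.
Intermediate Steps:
w = -504
q = 7435/16833 (q = 7435*(1/16833) = 7435/16833 ≈ 0.44169)
N = -32244 (N = -2*(-504 - 1*(-16626)) = -2*(-504 + 16626) = -2*16122 = -32244)
N + q = -32244 + 7435/16833 = -542755817/16833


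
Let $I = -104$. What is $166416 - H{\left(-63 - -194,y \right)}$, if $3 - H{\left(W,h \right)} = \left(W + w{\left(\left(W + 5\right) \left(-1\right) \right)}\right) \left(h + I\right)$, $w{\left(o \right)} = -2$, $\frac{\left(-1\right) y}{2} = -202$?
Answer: $205113$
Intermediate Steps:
$y = 404$ ($y = \left(-2\right) \left(-202\right) = 404$)
$H{\left(W,h \right)} = 3 - \left(-104 + h\right) \left(-2 + W\right)$ ($H{\left(W,h \right)} = 3 - \left(W - 2\right) \left(h - 104\right) = 3 - \left(-2 + W\right) \left(-104 + h\right) = 3 - \left(-104 + h\right) \left(-2 + W\right)$)
$166416 - H{\left(-63 - -194,y \right)} = 166416 - \left(-205 + 2 \cdot 404 + 104 \left(-63 - -194\right) - \left(-63 - -194\right) 404\right) = 166416 - \left(-205 + 808 + 104 \left(-63 + 194\right) - \left(-63 + 194\right) 404\right) = 166416 - \left(-205 + 808 + 104 \cdot 131 - 131 \cdot 404\right) = 166416 - \left(-205 + 808 + 13624 - 52924\right) = 166416 - -38697 = 166416 + 38697 = 205113$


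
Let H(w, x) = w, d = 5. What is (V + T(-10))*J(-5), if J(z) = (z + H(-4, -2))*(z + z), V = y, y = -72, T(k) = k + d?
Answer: -6930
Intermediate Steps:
T(k) = 5 + k (T(k) = k + 5 = 5 + k)
V = -72
J(z) = 2*z*(-4 + z) (J(z) = (z - 4)*(z + z) = (-4 + z)*(2*z) = 2*z*(-4 + z))
(V + T(-10))*J(-5) = (-72 + (5 - 10))*(2*(-5)*(-4 - 5)) = (-72 - 5)*(2*(-5)*(-9)) = -77*90 = -6930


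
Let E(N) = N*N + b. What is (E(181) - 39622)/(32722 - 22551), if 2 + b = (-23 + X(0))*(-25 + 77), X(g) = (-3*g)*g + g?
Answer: -8059/10171 ≈ -0.79235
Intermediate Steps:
X(g) = g - 3*g² (X(g) = -3*g² + g = g - 3*g²)
b = -1198 (b = -2 + (-23 + 0*(1 - 3*0))*(-25 + 77) = -2 + (-23 + 0*(1 + 0))*52 = -2 + (-23 + 0*1)*52 = -2 + (-23 + 0)*52 = -2 - 23*52 = -2 - 1196 = -1198)
E(N) = -1198 + N² (E(N) = N*N - 1198 = N² - 1198 = -1198 + N²)
(E(181) - 39622)/(32722 - 22551) = ((-1198 + 181²) - 39622)/(32722 - 22551) = ((-1198 + 32761) - 39622)/10171 = (31563 - 39622)*(1/10171) = -8059*1/10171 = -8059/10171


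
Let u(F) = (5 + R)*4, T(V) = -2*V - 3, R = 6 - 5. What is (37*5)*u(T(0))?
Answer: 4440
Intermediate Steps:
R = 1
T(V) = -3 - 2*V
u(F) = 24 (u(F) = (5 + 1)*4 = 6*4 = 24)
(37*5)*u(T(0)) = (37*5)*24 = 185*24 = 4440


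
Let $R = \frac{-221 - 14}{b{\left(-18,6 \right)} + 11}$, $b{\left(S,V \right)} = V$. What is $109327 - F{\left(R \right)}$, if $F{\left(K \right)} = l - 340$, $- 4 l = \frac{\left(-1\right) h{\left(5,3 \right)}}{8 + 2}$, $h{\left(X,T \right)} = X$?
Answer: $\frac{877335}{8} \approx 1.0967 \cdot 10^{5}$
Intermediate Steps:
$l = \frac{1}{8}$ ($l = - \frac{\left(-1\right) 5 \frac{1}{8 + 2}}{4} = - \frac{\left(-5\right) \frac{1}{10}}{4} = \left(- \frac{1}{4}\right) \left(- \frac{1}{2}\right) = \frac{1}{8} \approx 0.125$)
$R = - \frac{235}{17}$ ($R = \frac{-221 - 14}{6 + 11} = - \frac{235}{17} \approx -13.824$)
$F{\left(K \right)} = - \frac{2719}{8}$ ($F{\left(K \right)} = \frac{1}{8} - 340 = - \frac{2719}{8}$)
$109327 - F{\left(R \right)} = 109327 - - \frac{2719}{8} = 109327 + \frac{2719}{8} = \frac{877335}{8}$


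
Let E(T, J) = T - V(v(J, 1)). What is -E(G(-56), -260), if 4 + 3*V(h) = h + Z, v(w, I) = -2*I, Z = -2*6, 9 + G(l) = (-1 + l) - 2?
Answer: 62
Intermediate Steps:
G(l) = -12 + l (G(l) = -9 + ((-1 + l) - 2) = -9 + (-3 + l) = -12 + l)
Z = -12
V(h) = -16/3 + h/3 (V(h) = -4/3 + (h - 12)/3 = -4/3 + (-12 + h)/3 = -4/3 + (-4 + h/3) = -16/3 + h/3)
E(T, J) = 6 + T (E(T, J) = T - (-16/3 + (-2*1)/3) = T - (-16/3 + (⅓)*(-2)) = T - (-16/3 - ⅔) = T - 1*(-6) = T + 6 = 6 + T)
-E(G(-56), -260) = -(6 + (-12 - 56)) = -(6 - 68) = -1*(-62) = 62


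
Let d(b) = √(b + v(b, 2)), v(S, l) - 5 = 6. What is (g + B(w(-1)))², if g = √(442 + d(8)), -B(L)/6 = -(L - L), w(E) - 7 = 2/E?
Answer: 442 + √19 ≈ 446.36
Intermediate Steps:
w(E) = 7 + 2/E
v(S, l) = 11 (v(S, l) = 5 + 6 = 11)
B(L) = 0 (B(L) = -(-6)*(L - L) = -(-6)*0 = -6*0 = 0)
d(b) = √(11 + b) (d(b) = √(b + 11) = √(11 + b))
g = √(442 + √19) (g = √(442 + √(11 + 8)) = √(442 + √19) ≈ 21.127)
(g + B(w(-1)))² = (√(442 + √19) + 0)² = (√(442 + √19))² = 442 + √19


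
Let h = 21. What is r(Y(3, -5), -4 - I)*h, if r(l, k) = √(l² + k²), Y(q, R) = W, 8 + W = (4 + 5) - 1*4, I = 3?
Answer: 21*√58 ≈ 159.93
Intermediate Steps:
W = -3 (W = -8 + ((4 + 5) - 1*4) = -8 + (9 - 4) = -8 + 5 = -3)
Y(q, R) = -3
r(l, k) = √(k² + l²)
r(Y(3, -5), -4 - I)*h = √((-4 - 1*3)² + (-3)²)*21 = √((-4 - 3)² + 9)*21 = √((-7)² + 9)*21 = √(49 + 9)*21 = √58*21 = 21*√58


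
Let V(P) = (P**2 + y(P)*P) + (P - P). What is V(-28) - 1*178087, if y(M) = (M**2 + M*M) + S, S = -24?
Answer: -220535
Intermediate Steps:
y(M) = -24 + 2*M**2 (y(M) = (M**2 + M*M) - 24 = (M**2 + M**2) - 24 = 2*M**2 - 24 = -24 + 2*M**2)
V(P) = P**2 + P*(-24 + 2*P**2) (V(P) = (P**2 + (-24 + 2*P**2)*P) + (P - P) = (P**2 + P*(-24 + 2*P**2)) + 0 = P**2 + P*(-24 + 2*P**2))
V(-28) - 1*178087 = -28*(-24 - 28 + 2*(-28)**2) - 1*178087 = -28*(-24 - 28 + 2*784) - 178087 = -28*(-24 - 28 + 1568) - 178087 = -28*1516 - 178087 = -42448 - 178087 = -220535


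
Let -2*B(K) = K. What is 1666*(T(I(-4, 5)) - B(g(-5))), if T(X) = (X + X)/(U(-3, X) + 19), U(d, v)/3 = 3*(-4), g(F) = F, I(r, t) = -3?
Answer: -3577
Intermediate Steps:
U(d, v) = -36 (U(d, v) = 3*(3*(-4)) = 3*(-12) = -36)
B(K) = -K/2
T(X) = -2*X/17 (T(X) = (X + X)/(-36 + 19) = (2*X)/(-17) = (2*X)*(-1/17) = -2*X/17)
1666*(T(I(-4, 5)) - B(g(-5))) = 1666*(-2/17*(-3) - (-1)*(-5)/2) = 1666*(6/17 - 1*5/2) = 1666*(6/17 - 5/2) = 1666*(-73/34) = -3577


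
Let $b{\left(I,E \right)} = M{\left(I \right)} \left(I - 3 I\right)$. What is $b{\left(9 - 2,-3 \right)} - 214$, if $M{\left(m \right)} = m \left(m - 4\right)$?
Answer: $-508$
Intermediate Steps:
$M{\left(m \right)} = m \left(-4 + m\right)$
$b{\left(I,E \right)} = - 2 I^{2} \left(-4 + I\right)$ ($b{\left(I,E \right)} = I \left(-4 + I\right) \left(I - 3 I\right) = I \left(-4 + I\right) \left(- 2 I\right) = - 2 I^{2} \left(-4 + I\right)$)
$b{\left(9 - 2,-3 \right)} - 214 = 2 \left(9 - 2\right)^{2} \left(4 - \left(9 - 2\right)\right) - 214 = 2 \cdot 7^{2} \left(4 - 7\right) - 214 = 2 \cdot 49 \left(4 - 7\right) - 214 = 2 \cdot 49 \left(-3\right) - 214 = -294 - 214 = -508$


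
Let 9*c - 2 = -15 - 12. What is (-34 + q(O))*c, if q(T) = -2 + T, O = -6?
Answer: 350/3 ≈ 116.67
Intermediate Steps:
c = -25/9 (c = 2/9 + (-15 - 12)/9 = 2/9 + (⅑)*(-27) = 2/9 - 3 = -25/9 ≈ -2.7778)
(-34 + q(O))*c = (-34 + (-2 - 6))*(-25/9) = (-34 - 8)*(-25/9) = -42*(-25/9) = 350/3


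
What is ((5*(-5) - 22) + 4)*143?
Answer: -6149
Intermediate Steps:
((5*(-5) - 22) + 4)*143 = ((-25 - 22) + 4)*143 = (-47 + 4)*143 = -43*143 = -6149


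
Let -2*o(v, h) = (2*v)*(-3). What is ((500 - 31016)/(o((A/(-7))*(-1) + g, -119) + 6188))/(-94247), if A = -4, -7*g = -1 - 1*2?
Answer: 213612/4082120311 ≈ 5.2329e-5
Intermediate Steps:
g = 3/7 (g = -(-1 - 1*2)/7 = -(-1 - 2)/7 = -⅐*(-3) = 3/7 ≈ 0.42857)
o(v, h) = 3*v (o(v, h) = -2*v*(-3)/2 = -(-3)*v = 3*v)
((500 - 31016)/(o((A/(-7))*(-1) + g, -119) + 6188))/(-94247) = ((500 - 31016)/(3*(-4/(-7)*(-1) + 3/7) + 6188))/(-94247) = -30516/(3*(-4*(-⅐)*(-1) + 3/7) + 6188)*(-1/94247) = -30516/(3*((4/7)*(-1) + 3/7) + 6188)*(-1/94247) = -30516/(3*(-4/7 + 3/7) + 6188)*(-1/94247) = -30516/(3*(-⅐) + 6188)*(-1/94247) = -30516/(-3/7 + 6188)*(-1/94247) = -30516/43313/7*(-1/94247) = -30516*7/43313*(-1/94247) = -213612/43313*(-1/94247) = 213612/4082120311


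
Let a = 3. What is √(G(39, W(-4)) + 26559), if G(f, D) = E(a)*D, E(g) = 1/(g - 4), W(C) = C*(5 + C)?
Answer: √26563 ≈ 162.98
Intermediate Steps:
E(g) = 1/(-4 + g)
G(f, D) = -D (G(f, D) = D/(-4 + 3) = D/(-1) = -D)
√(G(39, W(-4)) + 26559) = √(-(-4)*(5 - 4) + 26559) = √(-(-4) + 26559) = √(-1*(-4) + 26559) = √(4 + 26559) = √26563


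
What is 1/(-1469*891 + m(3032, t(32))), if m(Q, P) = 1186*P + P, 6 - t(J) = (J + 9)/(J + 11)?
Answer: -43/56024218 ≈ -7.6753e-7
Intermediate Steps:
t(J) = 6 - (9 + J)/(11 + J) (t(J) = 6 - (J + 9)/(J + 11) = 6 - (9 + J)/(11 + J))
m(Q, P) = 1187*P
1/(-1469*891 + m(3032, t(32))) = 1/(-1469*891 + 1187*((57 + 5*32)/(11 + 32))) = 1/(-1308879 + 1187*((57 + 160)/43)) = 1/(-1308879 + 1187*((1/43)*217)) = 1/(-1308879 + 1187*(217/43)) = 1/(-1308879 + 257579/43) = 1/(-56024218/43) = -43/56024218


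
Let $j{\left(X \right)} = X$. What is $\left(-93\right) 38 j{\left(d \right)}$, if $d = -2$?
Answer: $7068$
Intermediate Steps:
$\left(-93\right) 38 j{\left(d \right)} = \left(-93\right) 38 \left(-2\right) = \left(-3534\right) \left(-2\right) = 7068$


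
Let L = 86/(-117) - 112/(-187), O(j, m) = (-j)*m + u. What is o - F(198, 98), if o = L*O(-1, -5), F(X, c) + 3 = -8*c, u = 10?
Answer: 17203883/21879 ≈ 786.32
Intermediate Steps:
O(j, m) = 10 - j*m (O(j, m) = (-j)*m + 10 = -j*m + 10 = 10 - j*m)
L = -2978/21879 (L = 86*(-1/117) - 112*(-1/187) = -86/117 + 112/187 = -2978/21879 ≈ -0.13611)
F(X, c) = -3 - 8*c
o = -14890/21879 (o = -2978*(10 - 1*(-1)*(-5))/21879 = -2978*(10 - 5)/21879 = -2978/21879*5 = -14890/21879 ≈ -0.68056)
o - F(198, 98) = -14890/21879 - (-3 - 8*98) = -14890/21879 - (-3 - 784) = -14890/21879 - 1*(-787) = -14890/21879 + 787 = 17203883/21879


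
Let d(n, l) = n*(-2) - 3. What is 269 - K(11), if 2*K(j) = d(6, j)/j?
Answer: 5933/22 ≈ 269.68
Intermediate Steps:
d(n, l) = -3 - 2*n (d(n, l) = -2*n - 3 = -3 - 2*n)
K(j) = -15/(2*j) (K(j) = ((-3 - 2*6)/j)/2 = ((-3 - 12)/j)/2 = (-15/j)/2 = -15/(2*j))
269 - K(11) = 269 - (-15)/(2*11) = 269 - 1*(-15/22) = 269 + 15/22 = 5933/22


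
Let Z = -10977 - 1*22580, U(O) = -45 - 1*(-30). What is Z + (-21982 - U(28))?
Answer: -55524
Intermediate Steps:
U(O) = -15 (U(O) = -45 + 30 = -15)
Z = -33557 (Z = -10977 - 22580 = -33557)
Z + (-21982 - U(28)) = -33557 + (-21982 - 1*(-15)) = -33557 + (-21982 + 15) = -33557 - 21967 = -55524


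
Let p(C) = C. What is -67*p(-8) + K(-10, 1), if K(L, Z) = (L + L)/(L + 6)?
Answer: 541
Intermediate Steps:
K(L, Z) = 2*L/(6 + L) (K(L, Z) = (2*L)/(6 + L) = 2*L/(6 + L))
-67*p(-8) + K(-10, 1) = -67*(-8) + 2*(-10)/(6 - 10) = 536 + 2*(-10)/(-4) = 536 + 2*(-10)*(-¼) = 536 + 5 = 541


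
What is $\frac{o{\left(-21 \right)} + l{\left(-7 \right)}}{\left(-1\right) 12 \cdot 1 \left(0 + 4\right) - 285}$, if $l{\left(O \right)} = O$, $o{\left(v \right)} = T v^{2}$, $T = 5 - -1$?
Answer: $- \frac{2639}{333} \approx -7.9249$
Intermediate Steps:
$T = 6$ ($T = 5 + \left(-2 + 3\right) = 5 + 1 = 6$)
$o{\left(v \right)} = 6 v^{2}$
$\frac{o{\left(-21 \right)} + l{\left(-7 \right)}}{\left(-1\right) 12 \cdot 1 \left(0 + 4\right) - 285} = \frac{6 \left(-21\right)^{2} - 7}{\left(-1\right) 12 \cdot 1 \left(0 + 4\right) - 285} = \frac{6 \cdot 441 - 7}{- 12 \cdot 1 \cdot 4 - 285} = \frac{2646 - 7}{\left(-12\right) 4 - 285} = \frac{2639}{-48 - 285} = \frac{2639}{-333} = 2639 \left(- \frac{1}{333}\right) = - \frac{2639}{333}$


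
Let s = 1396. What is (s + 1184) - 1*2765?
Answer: -185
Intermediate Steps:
(s + 1184) - 1*2765 = (1396 + 1184) - 1*2765 = 2580 - 2765 = -185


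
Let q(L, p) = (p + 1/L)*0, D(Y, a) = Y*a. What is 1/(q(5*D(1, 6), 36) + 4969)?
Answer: 1/4969 ≈ 0.00020125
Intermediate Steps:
q(L, p) = 0
1/(q(5*D(1, 6), 36) + 4969) = 1/(0 + 4969) = 1/4969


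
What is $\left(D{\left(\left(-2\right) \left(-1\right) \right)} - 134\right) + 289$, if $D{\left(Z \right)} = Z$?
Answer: $157$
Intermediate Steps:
$\left(D{\left(\left(-2\right) \left(-1\right) \right)} - 134\right) + 289 = \left(\left(-2\right) \left(-1\right) - 134\right) + 289 = \left(2 - 134\right) + 289 = -132 + 289 = 157$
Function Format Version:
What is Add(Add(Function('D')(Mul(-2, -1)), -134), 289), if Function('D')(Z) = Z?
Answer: 157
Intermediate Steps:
Add(Add(Function('D')(Mul(-2, -1)), -134), 289) = Add(Add(Mul(-2, -1), -134), 289) = Add(Add(2, -134), 289) = Add(-132, 289) = 157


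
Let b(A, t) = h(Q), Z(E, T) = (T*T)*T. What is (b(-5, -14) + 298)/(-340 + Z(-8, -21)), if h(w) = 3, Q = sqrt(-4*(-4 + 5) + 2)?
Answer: -301/9601 ≈ -0.031351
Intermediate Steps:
Q = I*sqrt(2) (Q = sqrt(-4*1 + 2) = sqrt(-4 + 2) = sqrt(-2) = I*sqrt(2) ≈ 1.4142*I)
Z(E, T) = T**3 (Z(E, T) = T**2*T = T**3)
b(A, t) = 3
(b(-5, -14) + 298)/(-340 + Z(-8, -21)) = (3 + 298)/(-340 + (-21)**3) = 301/(-340 - 9261) = 301/(-9601) = 301*(-1/9601) = -301/9601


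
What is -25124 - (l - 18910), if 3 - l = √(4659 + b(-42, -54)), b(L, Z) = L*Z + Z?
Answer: -6217 + √6873 ≈ -6134.1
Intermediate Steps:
b(L, Z) = Z + L*Z
l = 3 - √6873 (l = 3 - √(4659 - 54*(1 - 42)) = 3 - √(4659 - 54*(-41)) = 3 - √(4659 + 2214) = 3 - √6873 ≈ -79.904)
-25124 - (l - 18910) = -25124 - ((3 - √6873) - 18910) = -25124 - (-18907 - √6873) = -25124 + (18907 + √6873) = -6217 + √6873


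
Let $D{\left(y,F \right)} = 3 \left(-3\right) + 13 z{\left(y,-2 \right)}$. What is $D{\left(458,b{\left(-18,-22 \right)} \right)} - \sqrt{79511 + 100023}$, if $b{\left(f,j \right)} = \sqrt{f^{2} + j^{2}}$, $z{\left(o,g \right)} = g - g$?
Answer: $-9 - \sqrt{179534} \approx -432.71$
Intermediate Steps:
$z{\left(o,g \right)} = 0$
$D{\left(y,F \right)} = -9$ ($D{\left(y,F \right)} = 3 \left(-3\right) + 13 \cdot 0 = -9 + 0 = -9$)
$D{\left(458,b{\left(-18,-22 \right)} \right)} - \sqrt{79511 + 100023} = -9 - \sqrt{79511 + 100023} = -9 - \sqrt{179534}$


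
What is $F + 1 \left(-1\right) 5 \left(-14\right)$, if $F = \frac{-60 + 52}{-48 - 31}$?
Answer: $\frac{5538}{79} \approx 70.101$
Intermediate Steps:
$F = \frac{8}{79}$ ($F = - \frac{8}{-79} = \left(-8\right) \left(- \frac{1}{79}\right) = \frac{8}{79} \approx 0.10127$)
$F + 1 \left(-1\right) 5 \left(-14\right) = \frac{8}{79} + 1 \left(-1\right) 5 \left(-14\right) = \frac{8}{79} + \left(-1\right) 5 \left(-14\right) = \frac{8}{79} - -70 = \frac{8}{79} + 70 = \frac{5538}{79}$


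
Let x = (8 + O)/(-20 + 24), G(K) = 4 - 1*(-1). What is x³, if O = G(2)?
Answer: 2197/64 ≈ 34.328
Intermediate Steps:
G(K) = 5 (G(K) = 4 + 1 = 5)
O = 5
x = 13/4 (x = (8 + 5)/(-20 + 24) = 13/4 ≈ 3.2500)
x³ = (13/4)³ = 2197/64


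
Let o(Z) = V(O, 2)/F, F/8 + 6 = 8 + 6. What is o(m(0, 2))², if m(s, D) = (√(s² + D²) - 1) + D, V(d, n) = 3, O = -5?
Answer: 9/4096 ≈ 0.0021973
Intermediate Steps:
F = 64 (F = -48 + 8*(8 + 6) = -48 + 8*14 = -48 + 112 = 64)
m(s, D) = -1 + D + √(D² + s²) (m(s, D) = (√(D² + s²) - 1) + D = (-1 + √(D² + s²)) + D = -1 + D + √(D² + s²))
o(Z) = 3/64
o(m(0, 2))² = (3/64)² = 9/4096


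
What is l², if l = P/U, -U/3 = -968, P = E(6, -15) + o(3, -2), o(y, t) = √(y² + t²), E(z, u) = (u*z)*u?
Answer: (1350 + √13)²/8433216 ≈ 0.21727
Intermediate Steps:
E(z, u) = z*u²
o(y, t) = √(t² + y²)
P = 1350 + √13 (P = 6*(-15)² + √((-2)² + 3²) = 6*225 + √(4 + 9) = 1350 + √13 ≈ 1353.6)
U = 2904 (U = -3*(-968) = 2904)
l = 225/484 + √13/2904 (l = (1350 + √13)/2904 = (1350 + √13)*(1/2904) = 225/484 + √13/2904 ≈ 0.46612)
l² = (225/484 + √13/2904)²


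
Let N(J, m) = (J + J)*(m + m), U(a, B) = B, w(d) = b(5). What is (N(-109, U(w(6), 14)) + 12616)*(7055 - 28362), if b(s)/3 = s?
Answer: -138751184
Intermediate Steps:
b(s) = 3*s
w(d) = 15 (w(d) = 3*5 = 15)
N(J, m) = 4*J*m (N(J, m) = (2*J)*(2*m) = 4*J*m)
(N(-109, U(w(6), 14)) + 12616)*(7055 - 28362) = (4*(-109)*14 + 12616)*(7055 - 28362) = (-6104 + 12616)*(-21307) = 6512*(-21307) = -138751184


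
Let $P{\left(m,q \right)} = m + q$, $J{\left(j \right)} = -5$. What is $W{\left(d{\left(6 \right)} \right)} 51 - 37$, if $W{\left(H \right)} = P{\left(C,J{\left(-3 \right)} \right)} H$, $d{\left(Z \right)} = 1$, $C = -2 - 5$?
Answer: $-649$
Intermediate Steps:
$C = -7$ ($C = -2 - 5 = -7$)
$W{\left(H \right)} = - 12 H$ ($W{\left(H \right)} = \left(-7 - 5\right) H = - 12 H$)
$W{\left(d{\left(6 \right)} \right)} 51 - 37 = \left(-12\right) 1 \cdot 51 - 37 = \left(-12\right) 51 - 37 = -612 - 37 = -649$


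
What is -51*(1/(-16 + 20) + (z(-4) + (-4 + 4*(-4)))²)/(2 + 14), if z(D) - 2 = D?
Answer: -98787/64 ≈ -1543.5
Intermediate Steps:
z(D) = 2 + D
-51*(1/(-16 + 20) + (z(-4) + (-4 + 4*(-4)))²)/(2 + 14) = -51*(1/(-16 + 20) + ((2 - 4) + (-4 + 4*(-4)))²)/(2 + 14) = -51*(1/4 + (-2 + (-4 - 16))²)/16 = -51*(¼ + (-2 - 20)²)/16 = -51*(¼ + (-22)²)/16 = -51*(¼ + 484)/16 = -98787/(4*16) = -51*1937/64 = -98787/64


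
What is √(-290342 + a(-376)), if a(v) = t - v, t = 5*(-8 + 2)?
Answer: 2*I*√72499 ≈ 538.51*I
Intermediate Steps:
t = -30 (t = 5*(-6) = -30)
a(v) = -30 - v
√(-290342 + a(-376)) = √(-290342 + (-30 - 1*(-376))) = √(-290342 + (-30 + 376)) = √(-290342 + 346) = √(-289996) = 2*I*√72499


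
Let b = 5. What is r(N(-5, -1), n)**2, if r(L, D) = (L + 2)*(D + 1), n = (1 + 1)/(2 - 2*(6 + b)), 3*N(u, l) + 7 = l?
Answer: 9/25 ≈ 0.36000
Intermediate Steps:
N(u, l) = -7/3 + l/3
n = -1/10 (n = (1 + 1)/(2 - 2*(6 + 5)) = 2/(2 - 2*11) = 2/(2 - 22) = 2/(-20) = 2*(-1/20) = -1/10 ≈ -0.10000)
r(L, D) = (1 + D)*(2 + L) (r(L, D) = (2 + L)*(1 + D) = (1 + D)*(2 + L))
r(N(-5, -1), n)**2 = (2 + (-7/3 + (1/3)*(-1)) + 2*(-1/10) - (-7/3 + (1/3)*(-1))/10)**2 = (2 + (-7/3 - 1/3) - 1/5 - (-7/3 - 1/3)/10)**2 = (2 - 8/3 - 1/5 - 1/10*(-8/3))**2 = (2 - 8/3 - 1/5 + 4/15)**2 = (-3/5)**2 = 9/25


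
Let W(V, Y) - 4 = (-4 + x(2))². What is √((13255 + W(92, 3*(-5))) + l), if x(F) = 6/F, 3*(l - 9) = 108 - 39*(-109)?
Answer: √14722 ≈ 121.33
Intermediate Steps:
l = 1462 (l = 9 + (108 - 39*(-109))/3 = 9 + (108 + 4251)/3 = 9 + (⅓)*4359 = 9 + 1453 = 1462)
W(V, Y) = 5 (W(V, Y) = 4 + (-4 + 6/2)² = 4 + (-4 + 6*(½))² = 4 + (-4 + 3)² = 4 + (-1)² = 4 + 1 = 5)
√((13255 + W(92, 3*(-5))) + l) = √((13255 + 5) + 1462) = √(13260 + 1462) = √14722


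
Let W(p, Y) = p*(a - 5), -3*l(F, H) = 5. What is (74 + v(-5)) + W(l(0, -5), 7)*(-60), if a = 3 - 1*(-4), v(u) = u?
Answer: 269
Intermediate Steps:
l(F, H) = -5/3 (l(F, H) = -⅓*5 = -5/3)
a = 7 (a = 3 + 4 = 7)
W(p, Y) = 2*p (W(p, Y) = p*(7 - 5) = p*2 = 2*p)
(74 + v(-5)) + W(l(0, -5), 7)*(-60) = (74 - 5) + (2*(-5/3))*(-60) = 69 - 10/3*(-60) = 69 + 200 = 269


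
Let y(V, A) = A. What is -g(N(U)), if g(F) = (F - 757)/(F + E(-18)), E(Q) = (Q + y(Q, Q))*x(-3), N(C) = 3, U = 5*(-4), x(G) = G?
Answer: 754/111 ≈ 6.7928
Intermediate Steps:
U = -20
E(Q) = -6*Q (E(Q) = (Q + Q)*(-3) = (2*Q)*(-3) = -6*Q)
g(F) = (-757 + F)/(108 + F) (g(F) = (F - 757)/(F - 6*(-18)) = (-757 + F)/(F + 108) = (-757 + F)/(108 + F))
-g(N(U)) = -(-757 + 3)/(108 + 3) = -(-754)/111 = -1*(-754/111) = 754/111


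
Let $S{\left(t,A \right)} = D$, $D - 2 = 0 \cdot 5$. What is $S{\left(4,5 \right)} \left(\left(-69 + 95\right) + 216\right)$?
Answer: $484$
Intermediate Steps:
$D = 2$ ($D = 2 + 0 \cdot 5 = 2 + 0 = 2$)
$S{\left(t,A \right)} = 2$
$S{\left(4,5 \right)} \left(\left(-69 + 95\right) + 216\right) = 2 \left(\left(-69 + 95\right) + 216\right) = 2 \left(26 + 216\right) = 2 \cdot 242 = 484$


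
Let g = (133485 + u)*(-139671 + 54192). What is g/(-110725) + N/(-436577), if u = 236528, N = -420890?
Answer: 13808252930905229/48339988325 ≈ 2.8565e+5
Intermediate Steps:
g = -31628341227 (g = (133485 + 236528)*(-139671 + 54192) = 370013*(-85479) = -31628341227)
g/(-110725) + N/(-436577) = -31628341227/(-110725) - 420890/(-436577) = -31628341227*(-1/110725) - 420890*(-1/436577) = 31628341227/110725 + 420890/436577 = 13808252930905229/48339988325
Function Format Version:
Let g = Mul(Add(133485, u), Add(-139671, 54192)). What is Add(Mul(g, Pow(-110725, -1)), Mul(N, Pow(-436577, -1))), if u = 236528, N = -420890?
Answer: Rational(13808252930905229, 48339988325) ≈ 2.8565e+5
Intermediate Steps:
g = -31628341227 (g = Mul(Add(133485, 236528), Add(-139671, 54192)) = Mul(370013, -85479) = -31628341227)
Add(Mul(g, Pow(-110725, -1)), Mul(N, Pow(-436577, -1))) = Add(Mul(-31628341227, Pow(-110725, -1)), Mul(-420890, Pow(-436577, -1))) = Add(Mul(-31628341227, Rational(-1, 110725)), Mul(-420890, Rational(-1, 436577))) = Add(Rational(31628341227, 110725), Rational(420890, 436577)) = Rational(13808252930905229, 48339988325)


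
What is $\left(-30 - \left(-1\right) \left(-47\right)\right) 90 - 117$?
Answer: $-7047$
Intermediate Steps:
$\left(-30 - \left(-1\right) \left(-47\right)\right) 90 - 117 = \left(-30 - 47\right) 90 - 117 = \left(-77\right) 90 - 117 = -6930 - 117 = -7047$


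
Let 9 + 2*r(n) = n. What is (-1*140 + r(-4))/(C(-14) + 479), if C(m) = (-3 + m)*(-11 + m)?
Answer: -293/1808 ≈ -0.16206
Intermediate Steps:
r(n) = -9/2 + n/2
C(m) = (-11 + m)*(-3 + m)
(-1*140 + r(-4))/(C(-14) + 479) = (-1*140 + (-9/2 + (1/2)*(-4)))/((33 + (-14)**2 - 14*(-14)) + 479) = (-140 + (-9/2 - 2))/((33 + 196 + 196) + 479) = (-140 - 13/2)/(425 + 479) = -293/2/904 = -293/2*1/904 = -293/1808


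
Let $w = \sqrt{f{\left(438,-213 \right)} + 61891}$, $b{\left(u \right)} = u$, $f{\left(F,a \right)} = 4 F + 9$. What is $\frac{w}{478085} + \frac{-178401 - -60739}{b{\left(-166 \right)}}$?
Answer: $\frac{58831}{83} + \frac{2 \sqrt{15913}}{478085} \approx 708.81$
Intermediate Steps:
$f{\left(F,a \right)} = 9 + 4 F$
$w = 2 \sqrt{15913}$ ($w = \sqrt{\left(9 + 4 \cdot 438\right) + 61891} = \sqrt{\left(9 + 1752\right) + 61891} = \sqrt{1761 + 61891} = \sqrt{63652} = 2 \sqrt{15913} \approx 252.29$)
$\frac{w}{478085} + \frac{-178401 - -60739}{b{\left(-166 \right)}} = \frac{2 \sqrt{15913}}{478085} + \frac{-178401 - -60739}{-166} = 2 \sqrt{15913} \cdot \frac{1}{478085} + \left(-178401 + 60739\right) \left(- \frac{1}{166}\right) = \frac{2 \sqrt{15913}}{478085} - - \frac{58831}{83} = \frac{2 \sqrt{15913}}{478085} + \frac{58831}{83} = \frac{58831}{83} + \frac{2 \sqrt{15913}}{478085}$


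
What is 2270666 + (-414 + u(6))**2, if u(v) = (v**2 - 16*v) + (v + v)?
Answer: 2484110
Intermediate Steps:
u(v) = v**2 - 14*v (u(v) = (v**2 - 16*v) + 2*v = v**2 - 14*v)
2270666 + (-414 + u(6))**2 = 2270666 + (-414 + 6*(-14 + 6))**2 = 2270666 + (-414 + 6*(-8))**2 = 2270666 + (-414 - 48)**2 = 2270666 + (-462)**2 = 2270666 + 213444 = 2484110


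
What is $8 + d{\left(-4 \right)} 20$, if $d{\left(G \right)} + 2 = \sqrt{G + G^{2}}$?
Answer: $-32 + 40 \sqrt{3} \approx 37.282$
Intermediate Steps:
$d{\left(G \right)} = -2 + \sqrt{G + G^{2}}$
$8 + d{\left(-4 \right)} 20 = 8 + \left(-2 + \sqrt{- 4 \left(1 - 4\right)}\right) 20 = 8 + \left(-2 + \sqrt{\left(-4\right) \left(-3\right)}\right) 20 = 8 + \left(-2 + \sqrt{12}\right) 20 = 8 + \left(-2 + 2 \sqrt{3}\right) 20 = 8 - \left(40 - 40 \sqrt{3}\right) = -32 + 40 \sqrt{3}$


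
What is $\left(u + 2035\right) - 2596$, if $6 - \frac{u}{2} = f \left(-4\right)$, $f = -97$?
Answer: $-1325$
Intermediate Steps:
$u = -764$ ($u = 12 - 2 \left(\left(-97\right) \left(-4\right)\right) = 12 - 776 = -764$)
$\left(u + 2035\right) - 2596 = \left(-764 + 2035\right) - 2596 = 1271 - 2596 = -1325$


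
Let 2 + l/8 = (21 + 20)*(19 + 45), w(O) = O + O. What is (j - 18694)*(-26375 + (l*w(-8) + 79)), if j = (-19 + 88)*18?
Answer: 6316088224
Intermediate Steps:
w(O) = 2*O
l = 20976 (l = -16 + 8*((21 + 20)*(19 + 45)) = -16 + 8*(41*64) = -16 + 8*2624 = -16 + 20992 = 20976)
j = 1242 (j = 69*18 = 1242)
(j - 18694)*(-26375 + (l*w(-8) + 79)) = (1242 - 18694)*(-26375 + (20976*(2*(-8)) + 79)) = -17452*(-26375 + (20976*(-16) + 79)) = -17452*(-26375 + (-335616 + 79)) = -17452*(-26375 - 335537) = -17452*(-361912) = 6316088224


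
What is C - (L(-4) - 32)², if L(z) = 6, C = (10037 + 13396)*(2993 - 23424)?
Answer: -478760299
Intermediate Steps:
C = -478759623 (C = 23433*(-20431) = -478759623)
C - (L(-4) - 32)² = -478759623 - (6 - 32)² = -478759623 - 1*(-26)² = -478759623 - 1*676 = -478759623 - 676 = -478760299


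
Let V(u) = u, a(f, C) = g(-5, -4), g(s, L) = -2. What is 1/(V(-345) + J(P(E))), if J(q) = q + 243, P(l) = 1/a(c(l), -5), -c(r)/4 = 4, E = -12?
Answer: -2/205 ≈ -0.0097561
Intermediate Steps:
c(r) = -16 (c(r) = -4*4 = -16)
a(f, C) = -2
P(l) = -½ (P(l) = 1/(-2) = -½)
J(q) = 243 + q
1/(V(-345) + J(P(E))) = 1/(-345 + (243 - ½)) = 1/(-345 + 485/2) = 1/(-205/2) = -2/205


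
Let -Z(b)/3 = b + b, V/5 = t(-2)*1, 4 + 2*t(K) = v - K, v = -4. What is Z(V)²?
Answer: 8100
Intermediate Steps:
t(K) = -4 - K/2 (t(K) = -2 + (-4 - K)/2 = -2 + (-2 - K/2) = -4 - K/2)
V = -15 (V = 5*((-4 - ½*(-2))*1) = 5*((-4 + 1)*1) = 5*(-3*1) = 5*(-3) = -15)
Z(b) = -6*b (Z(b) = -3*(b + b) = -6*b)
Z(V)² = (-6*(-15))² = 90² = 8100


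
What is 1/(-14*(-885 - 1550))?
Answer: 1/34090 ≈ 2.9334e-5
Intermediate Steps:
1/(-14*(-885 - 1550)) = 1/(-14*(-2435)) = 1/34090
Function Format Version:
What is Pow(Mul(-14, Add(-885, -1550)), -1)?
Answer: Rational(1, 34090) ≈ 2.9334e-5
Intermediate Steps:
Pow(Mul(-14, Add(-885, -1550)), -1) = Pow(Mul(-14, -2435), -1) = Pow(34090, -1) = Rational(1, 34090)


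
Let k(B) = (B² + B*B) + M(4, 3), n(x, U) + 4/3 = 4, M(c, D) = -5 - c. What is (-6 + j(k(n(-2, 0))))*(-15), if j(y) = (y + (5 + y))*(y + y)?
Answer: -62900/27 ≈ -2329.6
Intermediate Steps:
n(x, U) = 8/3 (n(x, U) = -4/3 + 4 = 8/3)
k(B) = -9 + 2*B² (k(B) = (B² + B*B) + (-5 - 1*4) = (B² + B²) + (-5 - 4) = 2*B² - 9 = -9 + 2*B²)
j(y) = 2*y*(5 + 2*y) (j(y) = (5 + 2*y)*(2*y) = 2*y*(5 + 2*y))
(-6 + j(k(n(-2, 0))))*(-15) = (-6 + 2*(-9 + 2*(8/3)²)*(5 + 2*(-9 + 2*(8/3)²)))*(-15) = (-6 + 2*(-9 + 2*(64/9))*(5 + 2*(-9 + 2*(64/9))))*(-15) = (-6 + 2*(-9 + 128/9)*(5 + 2*(-9 + 128/9)))*(-15) = (-6 + 2*(47/9)*(5 + 2*(47/9)))*(-15) = (-6 + 2*(47/9)*(5 + 94/9))*(-15) = (-6 + 2*(47/9)*(139/9))*(-15) = (-6 + 13066/81)*(-15) = (12580/81)*(-15) = -62900/27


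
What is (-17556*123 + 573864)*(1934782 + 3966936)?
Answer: -9357315530232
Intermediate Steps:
(-17556*123 + 573864)*(1934782 + 3966936) = (-2159388 + 573864)*5901718 = -1585524*5901718 = -9357315530232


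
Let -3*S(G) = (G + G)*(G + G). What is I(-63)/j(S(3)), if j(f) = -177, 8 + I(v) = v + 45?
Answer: 26/177 ≈ 0.14689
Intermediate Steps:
S(G) = -4*G²/3 (S(G) = -(G + G)*(G + G)/3 = -2*G*2*G/3 = -4*G²/3)
I(v) = 37 + v (I(v) = -8 + (v + 45) = -8 + (45 + v) = 37 + v)
I(-63)/j(S(3)) = (37 - 63)/(-177) = -26*(-1/177) = 26/177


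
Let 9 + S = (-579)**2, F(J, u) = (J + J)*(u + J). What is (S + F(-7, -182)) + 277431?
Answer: 615309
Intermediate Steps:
F(J, u) = 2*J*(J + u) (F(J, u) = (2*J)*(J + u) = 2*J*(J + u))
S = 335232 (S = -9 + (-579)**2 = -9 + 335241 = 335232)
(S + F(-7, -182)) + 277431 = (335232 + 2*(-7)*(-7 - 182)) + 277431 = (335232 + 2*(-7)*(-189)) + 277431 = (335232 + 2646) + 277431 = 337878 + 277431 = 615309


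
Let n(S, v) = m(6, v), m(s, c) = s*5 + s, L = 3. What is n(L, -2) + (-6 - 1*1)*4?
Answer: 8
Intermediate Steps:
m(s, c) = 6*s (m(s, c) = 5*s + s = 6*s)
n(S, v) = 36 (n(S, v) = 6*6 = 36)
n(L, -2) + (-6 - 1*1)*4 = 36 + (-6 - 1*1)*4 = 36 + (-6 - 1)*4 = 36 - 7*4 = 36 - 28 = 8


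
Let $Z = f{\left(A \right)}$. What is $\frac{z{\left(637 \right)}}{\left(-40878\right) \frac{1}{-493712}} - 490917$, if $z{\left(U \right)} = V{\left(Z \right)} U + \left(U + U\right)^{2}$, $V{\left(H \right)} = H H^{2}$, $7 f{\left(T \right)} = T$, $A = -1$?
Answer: $\frac{101274895049}{5299} \approx 1.9112 \cdot 10^{7}$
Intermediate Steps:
$f{\left(T \right)} = \frac{T}{7}$
$Z = - \frac{1}{7}$ ($Z = \frac{1}{7} \left(-1\right) = - \frac{1}{7} \approx -0.14286$)
$V{\left(H \right)} = H^{3}$
$z{\left(U \right)} = 4 U^{2} - \frac{U}{343}$ ($z{\left(U \right)} = \left(- \frac{1}{7}\right)^{3} U + \left(U + U\right)^{2} = - \frac{U}{343} + \left(2 U\right)^{2} = - \frac{U}{343} + 4 U^{2} = 4 U^{2} - \frac{U}{343}$)
$\frac{z{\left(637 \right)}}{\left(-40878\right) \frac{1}{-493712}} - 490917 = \frac{\frac{1}{343} \cdot 637 \left(-1 + 1372 \cdot 637\right)}{\left(-40878\right) \frac{1}{-493712}} - 490917 = \frac{\frac{1}{343} \cdot 637 \left(-1 + 873964\right)}{\left(-40878\right) \left(- \frac{1}{493712}\right)} - 490917 = \frac{\frac{1}{343} \cdot 637 \cdot 873963}{\frac{20439}{246856}} - 490917 = \frac{11361519}{7} \cdot \frac{246856}{20439} - 490917 = \frac{103876264232}{5299} - 490917 = \frac{101274895049}{5299}$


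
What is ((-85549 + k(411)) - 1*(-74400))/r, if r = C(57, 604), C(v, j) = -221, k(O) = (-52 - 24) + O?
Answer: 10814/221 ≈ 48.932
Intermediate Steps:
k(O) = -76 + O
r = -221
((-85549 + k(411)) - 1*(-74400))/r = ((-85549 + (-76 + 411)) - 1*(-74400))/(-221) = ((-85549 + 335) + 74400)*(-1/221) = (-85214 + 74400)*(-1/221) = -10814*(-1/221) = 10814/221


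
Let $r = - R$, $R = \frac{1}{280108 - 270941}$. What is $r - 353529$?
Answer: $- \frac{3240800344}{9167} \approx -3.5353 \cdot 10^{5}$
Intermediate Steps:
$R = \frac{1}{9167} \approx 0.00010909$
$r = - \frac{1}{9167}$ ($r = \left(-1\right) \frac{1}{9167} = - \frac{1}{9167} \approx -0.00010909$)
$r - 353529 = - \frac{1}{9167} - 353529 = - \frac{3240800344}{9167}$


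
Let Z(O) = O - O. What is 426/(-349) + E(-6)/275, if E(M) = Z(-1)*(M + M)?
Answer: -426/349 ≈ -1.2206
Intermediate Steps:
Z(O) = 0
E(M) = 0 (E(M) = 0*(M + M) = 0*(2*M) = 0)
426/(-349) + E(-6)/275 = 426/(-349) + 0/275 = 426*(-1/349) + 0*(1/275) = -426/349 + 0 = -426/349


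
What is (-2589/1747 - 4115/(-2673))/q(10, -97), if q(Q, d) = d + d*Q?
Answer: -268508/4982602977 ≈ -5.3889e-5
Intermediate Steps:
q(Q, d) = d + Q*d
(-2589/1747 - 4115/(-2673))/q(10, -97) = (-2589/1747 - 4115/(-2673))/((-97*(1 + 10))) = (-2589*1/1747 - 4115*(-1/2673))/((-97*11)) = (-2589/1747 + 4115/2673)/(-1067) = (268508/4669731)*(-1/1067) = -268508/4982602977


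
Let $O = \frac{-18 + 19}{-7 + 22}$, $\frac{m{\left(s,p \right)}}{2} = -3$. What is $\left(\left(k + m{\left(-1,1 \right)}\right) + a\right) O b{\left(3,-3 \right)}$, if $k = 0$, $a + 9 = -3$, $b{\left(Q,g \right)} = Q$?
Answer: $- \frac{18}{5} \approx -3.6$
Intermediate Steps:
$a = -12$ ($a = -9 - 3 = -12$)
$m{\left(s,p \right)} = -6$ ($m{\left(s,p \right)} = 2 \left(-3\right) = -6$)
$O = \frac{1}{15}$ ($O = 1 \cdot \frac{1}{15} = \frac{1}{15} \approx 0.066667$)
$\left(\left(k + m{\left(-1,1 \right)}\right) + a\right) O b{\left(3,-3 \right)} = \left(\left(0 - 6\right) - 12\right) \frac{1}{15} \cdot 3 = \left(-6 - 12\right) \frac{1}{5} = \left(-18\right) \frac{1}{5} = - \frac{18}{5}$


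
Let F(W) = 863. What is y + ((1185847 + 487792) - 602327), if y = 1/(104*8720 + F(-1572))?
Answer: 972475968817/907743 ≈ 1.0713e+6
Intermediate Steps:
y = 1/907743 (y = 1/(104*8720 + 863) = 1/(906880 + 863) = 1/907743 ≈ 1.1016e-6)
y + ((1185847 + 487792) - 602327) = 1/907743 + ((1185847 + 487792) - 602327) = 1/907743 + (1673639 - 602327) = 1/907743 + 1071312 = 972475968817/907743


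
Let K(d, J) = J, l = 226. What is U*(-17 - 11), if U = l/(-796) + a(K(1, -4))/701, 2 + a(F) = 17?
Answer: 1025402/139499 ≈ 7.3506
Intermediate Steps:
a(F) = 15 (a(F) = -2 + 17 = 15)
U = -73243/278998 (U = 226/(-796) + 15/701 = 226*(-1/796) + 15*(1/701) = -113/398 + 15/701 = -73243/278998 ≈ -0.26252)
U*(-17 - 11) = -73243*(-17 - 11)/278998 = -73243/278998*(-28) = 1025402/139499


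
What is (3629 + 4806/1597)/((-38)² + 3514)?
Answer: 5800319/7917926 ≈ 0.73256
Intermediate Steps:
(3629 + 4806/1597)/((-38)² + 3514) = (3629 + 4806*(1/1597))/(1444 + 3514) = (3629 + 4806/1597)/4958 = (5800319/1597)*(1/4958) = 5800319/7917926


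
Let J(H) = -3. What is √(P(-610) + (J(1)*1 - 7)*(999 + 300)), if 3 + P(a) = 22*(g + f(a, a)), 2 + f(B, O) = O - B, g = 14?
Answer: I*√12729 ≈ 112.82*I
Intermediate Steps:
f(B, O) = -2 + O - B (f(B, O) = -2 + (O - B) = -2 + O - B)
P(a) = 261 (P(a) = -3 + 22*(14 + (-2 + a - a)) = -3 + 22*(14 - 2) = -3 + 22*12 = -3 + 264 = 261)
√(P(-610) + (J(1)*1 - 7)*(999 + 300)) = √(261 + (-3*1 - 7)*(999 + 300)) = √(261 + (-3 - 7)*1299) = √(261 - 10*1299) = √(261 - 12990) = √(-12729) = I*√12729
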